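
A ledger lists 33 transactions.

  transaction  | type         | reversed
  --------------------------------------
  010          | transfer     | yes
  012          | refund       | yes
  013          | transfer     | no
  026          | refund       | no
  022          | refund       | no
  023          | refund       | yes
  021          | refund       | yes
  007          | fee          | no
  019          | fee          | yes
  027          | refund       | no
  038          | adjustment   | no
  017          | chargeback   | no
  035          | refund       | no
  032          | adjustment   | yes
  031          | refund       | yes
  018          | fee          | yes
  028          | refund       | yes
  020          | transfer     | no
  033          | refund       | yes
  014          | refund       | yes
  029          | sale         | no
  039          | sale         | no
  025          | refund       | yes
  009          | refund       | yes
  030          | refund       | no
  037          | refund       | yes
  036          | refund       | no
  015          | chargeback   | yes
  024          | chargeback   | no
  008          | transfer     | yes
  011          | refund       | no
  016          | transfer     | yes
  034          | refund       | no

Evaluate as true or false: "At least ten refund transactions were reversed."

Truth condition: |A ∩ B| ≥ 10.
|A| = 18, |A ∩ B| = 10, |A ∖ B| = 8.
|A ∩ B| = 10, so the statement is true.

True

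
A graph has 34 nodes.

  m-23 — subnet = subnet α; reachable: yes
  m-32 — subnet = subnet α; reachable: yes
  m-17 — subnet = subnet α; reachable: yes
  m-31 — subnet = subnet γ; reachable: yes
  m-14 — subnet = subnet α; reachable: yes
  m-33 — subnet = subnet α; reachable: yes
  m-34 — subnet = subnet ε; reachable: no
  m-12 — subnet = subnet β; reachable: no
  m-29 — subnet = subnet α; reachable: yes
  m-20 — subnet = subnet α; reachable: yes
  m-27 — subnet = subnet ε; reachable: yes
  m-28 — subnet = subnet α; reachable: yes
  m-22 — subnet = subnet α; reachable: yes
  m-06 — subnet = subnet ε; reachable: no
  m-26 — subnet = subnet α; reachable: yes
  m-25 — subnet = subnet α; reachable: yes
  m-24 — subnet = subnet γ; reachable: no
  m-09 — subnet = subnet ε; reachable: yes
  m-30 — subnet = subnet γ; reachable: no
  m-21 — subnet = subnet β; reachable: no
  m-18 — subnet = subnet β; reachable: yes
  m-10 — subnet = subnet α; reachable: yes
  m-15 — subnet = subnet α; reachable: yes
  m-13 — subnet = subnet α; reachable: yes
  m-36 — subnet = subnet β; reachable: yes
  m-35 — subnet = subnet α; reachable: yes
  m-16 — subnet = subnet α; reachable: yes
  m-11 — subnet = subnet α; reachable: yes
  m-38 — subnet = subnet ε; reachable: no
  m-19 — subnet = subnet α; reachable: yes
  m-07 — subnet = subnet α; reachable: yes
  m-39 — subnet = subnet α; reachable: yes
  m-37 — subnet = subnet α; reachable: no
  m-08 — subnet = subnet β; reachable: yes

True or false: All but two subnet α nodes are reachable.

The determiner here denotes the relation: |A ∖ B| = 2.
|A| = 21, |A ∩ B| = 20, |A ∖ B| = 1.
|A ∖ B| = 1, so the statement is false.

False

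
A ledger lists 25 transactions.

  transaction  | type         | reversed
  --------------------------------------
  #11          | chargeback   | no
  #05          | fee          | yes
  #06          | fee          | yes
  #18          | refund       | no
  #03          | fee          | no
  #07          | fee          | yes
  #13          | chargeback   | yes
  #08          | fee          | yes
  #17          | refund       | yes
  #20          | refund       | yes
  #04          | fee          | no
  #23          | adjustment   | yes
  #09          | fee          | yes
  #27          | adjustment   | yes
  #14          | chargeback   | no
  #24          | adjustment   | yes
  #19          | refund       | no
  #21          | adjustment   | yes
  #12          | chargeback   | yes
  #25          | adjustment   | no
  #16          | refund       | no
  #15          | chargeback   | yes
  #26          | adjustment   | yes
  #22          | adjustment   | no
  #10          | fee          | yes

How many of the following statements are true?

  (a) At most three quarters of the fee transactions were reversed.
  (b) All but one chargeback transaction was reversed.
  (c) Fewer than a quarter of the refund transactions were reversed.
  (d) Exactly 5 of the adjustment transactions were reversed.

2

(a) fee: |A| = 8, |A ∩ B| = 6; needs |A ∩ B| / |A| ≤ 3/4 — true.
(b) chargeback: |A| = 5, |A ∩ B| = 3; needs |A ∖ B| = 1 — false.
(c) refund: |A| = 5, |A ∩ B| = 2; needs |A ∩ B| / |A| < 1/4 — false.
(d) adjustment: |A| = 7, |A ∩ B| = 5; needs |A ∩ B| = 5 — true.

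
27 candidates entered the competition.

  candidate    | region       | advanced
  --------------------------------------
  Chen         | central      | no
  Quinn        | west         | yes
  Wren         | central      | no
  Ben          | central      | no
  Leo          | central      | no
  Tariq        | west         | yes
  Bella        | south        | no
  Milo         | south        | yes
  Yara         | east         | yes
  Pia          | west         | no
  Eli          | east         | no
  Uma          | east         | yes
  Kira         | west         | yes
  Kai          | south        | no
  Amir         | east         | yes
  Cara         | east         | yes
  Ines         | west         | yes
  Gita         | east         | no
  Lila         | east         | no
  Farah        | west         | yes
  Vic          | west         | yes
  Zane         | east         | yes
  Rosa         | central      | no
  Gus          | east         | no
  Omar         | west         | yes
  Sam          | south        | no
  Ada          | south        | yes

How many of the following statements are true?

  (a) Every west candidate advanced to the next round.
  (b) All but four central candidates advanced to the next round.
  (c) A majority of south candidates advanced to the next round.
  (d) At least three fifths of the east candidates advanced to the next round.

0

(a) west: |A| = 8, |A ∩ B| = 7; needs A ⊆ B, i.e. every element of A is in B (|A ∖ B| = 0) — false.
(b) central: |A| = 5, |A ∩ B| = 0; needs |A ∖ B| = 4 — false.
(c) south: |A| = 5, |A ∩ B| = 2; needs |A ∩ B| > |A ∖ B| — false.
(d) east: |A| = 9, |A ∩ B| = 5; needs |A ∩ B| / |A| ≥ 3/5 — false.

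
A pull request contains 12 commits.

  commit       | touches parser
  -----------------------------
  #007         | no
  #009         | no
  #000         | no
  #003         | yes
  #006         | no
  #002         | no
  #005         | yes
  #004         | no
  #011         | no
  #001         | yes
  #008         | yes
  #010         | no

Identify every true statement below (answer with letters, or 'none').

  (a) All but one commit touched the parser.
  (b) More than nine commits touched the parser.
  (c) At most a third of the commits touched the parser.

(c)

|A| = 12, |A ∩ B| = 4, |A ∖ B| = 8.
(a) |A ∖ B| = 1: fails.
(b) |A ∩ B| > 9: fails.
(c) |A ∩ B| / |A| ≤ 1/3: holds.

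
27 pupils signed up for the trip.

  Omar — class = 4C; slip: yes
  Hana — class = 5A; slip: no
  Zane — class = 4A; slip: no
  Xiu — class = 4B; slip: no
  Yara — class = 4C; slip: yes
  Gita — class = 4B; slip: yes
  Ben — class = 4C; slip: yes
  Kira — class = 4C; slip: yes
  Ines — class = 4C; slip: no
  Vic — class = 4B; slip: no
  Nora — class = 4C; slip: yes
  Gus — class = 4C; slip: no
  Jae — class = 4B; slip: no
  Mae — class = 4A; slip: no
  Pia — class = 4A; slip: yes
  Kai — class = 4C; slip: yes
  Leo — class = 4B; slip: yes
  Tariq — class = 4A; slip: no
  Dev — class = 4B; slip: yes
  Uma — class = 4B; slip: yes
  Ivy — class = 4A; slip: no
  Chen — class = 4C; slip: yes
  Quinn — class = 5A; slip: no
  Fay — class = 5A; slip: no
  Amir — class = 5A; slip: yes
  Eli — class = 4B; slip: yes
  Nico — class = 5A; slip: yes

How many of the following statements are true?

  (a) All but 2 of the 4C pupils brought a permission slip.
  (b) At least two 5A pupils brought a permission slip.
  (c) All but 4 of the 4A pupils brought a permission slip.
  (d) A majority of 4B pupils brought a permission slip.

(a) 4C: |A| = 9, |A ∩ B| = 7; needs |A ∖ B| = 2 — true.
(b) 5A: |A| = 5, |A ∩ B| = 2; needs |A ∩ B| ≥ 2 — true.
(c) 4A: |A| = 5, |A ∩ B| = 1; needs |A ∖ B| = 4 — true.
(d) 4B: |A| = 8, |A ∩ B| = 5; needs |A ∩ B| > |A ∖ B| — true.

4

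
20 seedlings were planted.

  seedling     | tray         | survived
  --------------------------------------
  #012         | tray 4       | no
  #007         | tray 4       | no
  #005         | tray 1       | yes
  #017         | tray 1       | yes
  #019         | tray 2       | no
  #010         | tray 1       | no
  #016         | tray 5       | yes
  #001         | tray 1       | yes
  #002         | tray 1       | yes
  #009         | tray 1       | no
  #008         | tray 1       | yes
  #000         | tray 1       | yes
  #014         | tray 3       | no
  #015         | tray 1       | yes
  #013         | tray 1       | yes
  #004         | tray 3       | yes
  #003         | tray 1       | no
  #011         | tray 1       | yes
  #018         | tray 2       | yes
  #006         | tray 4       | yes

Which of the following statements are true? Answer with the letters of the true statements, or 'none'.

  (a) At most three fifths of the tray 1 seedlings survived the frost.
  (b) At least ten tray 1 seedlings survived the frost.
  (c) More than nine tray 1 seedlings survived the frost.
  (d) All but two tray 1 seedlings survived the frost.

none

|A| = 12, |A ∩ B| = 9, |A ∖ B| = 3.
(a) |A ∩ B| / |A| ≤ 3/5: fails.
(b) |A ∩ B| ≥ 10: fails.
(c) |A ∩ B| > 9: fails.
(d) |A ∖ B| = 2: fails.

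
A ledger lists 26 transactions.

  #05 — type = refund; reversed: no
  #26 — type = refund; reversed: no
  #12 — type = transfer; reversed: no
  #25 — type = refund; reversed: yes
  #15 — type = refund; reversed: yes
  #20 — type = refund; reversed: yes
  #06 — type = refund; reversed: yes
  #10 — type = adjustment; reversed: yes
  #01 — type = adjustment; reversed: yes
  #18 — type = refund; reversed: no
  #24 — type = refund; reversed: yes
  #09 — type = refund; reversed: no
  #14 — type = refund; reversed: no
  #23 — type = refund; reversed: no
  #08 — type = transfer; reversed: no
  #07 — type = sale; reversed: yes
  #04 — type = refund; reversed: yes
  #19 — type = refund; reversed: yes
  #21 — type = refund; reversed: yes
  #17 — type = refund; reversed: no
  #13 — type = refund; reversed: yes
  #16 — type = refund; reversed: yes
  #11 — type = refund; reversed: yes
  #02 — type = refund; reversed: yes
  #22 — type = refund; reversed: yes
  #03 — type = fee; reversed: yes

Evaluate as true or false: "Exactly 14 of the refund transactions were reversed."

Truth condition: |A ∩ B| = 14.
|A| = 20, |A ∩ B| = 13, |A ∖ B| = 7.
|A ∩ B| = 13, so the statement is false.

False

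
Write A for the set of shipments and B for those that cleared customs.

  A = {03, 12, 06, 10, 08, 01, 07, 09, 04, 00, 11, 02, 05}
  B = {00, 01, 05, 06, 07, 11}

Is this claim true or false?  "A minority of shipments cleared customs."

True

'A minority of shipments cleared customs' holds iff |A ∩ B| < |A ∖ B|.
A (the restrictor) = {03, 12, 06, 10, 08, 01, 07, 09, 04, 00, 11, 02, 05}, |A| = 13.
A ∩ B = {06, 01, 07, 00, 11, 05}, so |A ∩ B| = 6.
A ∖ B = {03, 12, 10, 08, 09, 04, 02}, so |A ∖ B| = 7.
6 < 7, so the statement is true.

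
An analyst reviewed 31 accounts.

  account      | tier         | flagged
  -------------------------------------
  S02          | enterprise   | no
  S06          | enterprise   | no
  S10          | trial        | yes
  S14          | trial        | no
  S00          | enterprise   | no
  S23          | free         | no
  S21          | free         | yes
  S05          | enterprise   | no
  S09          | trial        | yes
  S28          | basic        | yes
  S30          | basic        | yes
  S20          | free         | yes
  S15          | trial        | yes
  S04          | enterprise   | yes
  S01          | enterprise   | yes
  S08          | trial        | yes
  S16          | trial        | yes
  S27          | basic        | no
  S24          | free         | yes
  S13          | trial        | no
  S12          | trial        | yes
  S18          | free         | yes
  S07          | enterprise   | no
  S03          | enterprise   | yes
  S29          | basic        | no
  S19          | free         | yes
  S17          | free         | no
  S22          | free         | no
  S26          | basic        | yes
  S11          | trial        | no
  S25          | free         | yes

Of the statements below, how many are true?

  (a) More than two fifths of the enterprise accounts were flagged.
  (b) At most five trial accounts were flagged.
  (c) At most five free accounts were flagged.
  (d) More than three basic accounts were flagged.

(a) enterprise: |A| = 8, |A ∩ B| = 3; needs |A ∩ B| / |A| > 2/5 — false.
(b) trial: |A| = 9, |A ∩ B| = 6; needs |A ∩ B| ≤ 5 — false.
(c) free: |A| = 9, |A ∩ B| = 6; needs |A ∩ B| ≤ 5 — false.
(d) basic: |A| = 5, |A ∩ B| = 3; needs |A ∩ B| > 3 — false.

0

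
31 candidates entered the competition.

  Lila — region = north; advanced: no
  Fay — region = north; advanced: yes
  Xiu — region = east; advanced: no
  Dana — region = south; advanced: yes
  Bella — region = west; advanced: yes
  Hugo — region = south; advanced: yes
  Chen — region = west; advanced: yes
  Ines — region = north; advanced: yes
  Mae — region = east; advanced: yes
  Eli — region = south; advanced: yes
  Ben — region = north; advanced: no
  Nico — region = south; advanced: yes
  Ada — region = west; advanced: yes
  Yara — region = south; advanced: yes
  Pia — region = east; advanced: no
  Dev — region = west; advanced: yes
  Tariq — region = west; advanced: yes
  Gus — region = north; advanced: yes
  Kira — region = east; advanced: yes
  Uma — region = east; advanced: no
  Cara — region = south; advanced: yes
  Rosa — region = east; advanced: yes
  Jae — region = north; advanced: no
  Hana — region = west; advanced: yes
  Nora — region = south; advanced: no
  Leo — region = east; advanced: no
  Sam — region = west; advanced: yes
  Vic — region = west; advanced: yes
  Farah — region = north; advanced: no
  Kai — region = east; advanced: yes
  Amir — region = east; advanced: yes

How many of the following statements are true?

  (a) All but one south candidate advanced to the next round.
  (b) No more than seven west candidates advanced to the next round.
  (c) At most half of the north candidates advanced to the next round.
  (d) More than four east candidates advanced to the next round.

(a) south: |A| = 7, |A ∩ B| = 6; needs |A ∖ B| = 1 — true.
(b) west: |A| = 8, |A ∩ B| = 8; needs |A ∩ B| ≤ 7 — false.
(c) north: |A| = 7, |A ∩ B| = 3; needs |A ∩ B| ≤ |A ∖ B| — true.
(d) east: |A| = 9, |A ∩ B| = 5; needs |A ∩ B| > 4 — true.

3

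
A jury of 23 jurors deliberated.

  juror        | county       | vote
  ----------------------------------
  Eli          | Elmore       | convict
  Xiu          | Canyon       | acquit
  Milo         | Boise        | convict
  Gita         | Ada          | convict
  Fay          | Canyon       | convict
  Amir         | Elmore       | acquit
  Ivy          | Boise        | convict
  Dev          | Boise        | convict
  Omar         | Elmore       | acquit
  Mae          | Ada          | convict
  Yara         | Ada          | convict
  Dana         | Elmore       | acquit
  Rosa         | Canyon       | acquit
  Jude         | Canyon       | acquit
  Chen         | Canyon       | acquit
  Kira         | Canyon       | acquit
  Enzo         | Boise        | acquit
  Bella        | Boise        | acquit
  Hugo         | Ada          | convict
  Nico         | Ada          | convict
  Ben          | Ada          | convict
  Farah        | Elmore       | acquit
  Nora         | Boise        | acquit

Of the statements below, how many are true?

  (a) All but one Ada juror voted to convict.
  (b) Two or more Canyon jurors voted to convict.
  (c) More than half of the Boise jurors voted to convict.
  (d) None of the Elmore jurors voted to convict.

0

(a) Ada: |A| = 6, |A ∩ B| = 6; needs |A ∖ B| = 1 — false.
(b) Canyon: |A| = 6, |A ∩ B| = 1; needs |A ∩ B| ≥ 2 — false.
(c) Boise: |A| = 6, |A ∩ B| = 3; needs |A ∩ B| > |A ∖ B| — false.
(d) Elmore: |A| = 5, |A ∩ B| = 1; needs A ∩ B = ∅ (|A ∩ B| = 0) — false.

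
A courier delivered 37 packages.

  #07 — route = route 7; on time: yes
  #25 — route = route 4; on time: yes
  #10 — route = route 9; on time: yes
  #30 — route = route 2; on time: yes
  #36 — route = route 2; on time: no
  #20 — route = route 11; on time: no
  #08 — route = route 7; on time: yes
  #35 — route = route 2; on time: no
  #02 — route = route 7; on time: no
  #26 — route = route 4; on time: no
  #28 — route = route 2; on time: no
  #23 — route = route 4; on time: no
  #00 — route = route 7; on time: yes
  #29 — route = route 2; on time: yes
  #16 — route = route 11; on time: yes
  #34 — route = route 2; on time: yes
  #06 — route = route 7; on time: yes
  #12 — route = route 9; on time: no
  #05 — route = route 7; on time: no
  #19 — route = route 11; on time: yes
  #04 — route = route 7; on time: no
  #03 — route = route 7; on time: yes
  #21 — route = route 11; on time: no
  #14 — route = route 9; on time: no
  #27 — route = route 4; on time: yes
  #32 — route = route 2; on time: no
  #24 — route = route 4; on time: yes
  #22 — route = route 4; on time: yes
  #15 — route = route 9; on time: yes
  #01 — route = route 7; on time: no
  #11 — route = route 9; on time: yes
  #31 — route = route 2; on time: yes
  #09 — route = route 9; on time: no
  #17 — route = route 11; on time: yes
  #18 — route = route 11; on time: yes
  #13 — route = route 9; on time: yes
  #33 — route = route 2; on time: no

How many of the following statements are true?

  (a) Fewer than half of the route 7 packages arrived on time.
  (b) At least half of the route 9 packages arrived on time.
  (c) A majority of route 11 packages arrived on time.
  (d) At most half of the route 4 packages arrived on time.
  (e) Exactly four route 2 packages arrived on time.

3

(a) route 7: |A| = 9, |A ∩ B| = 5; needs |A ∩ B| < |A ∖ B| — false.
(b) route 9: |A| = 7, |A ∩ B| = 4; needs |A ∩ B| ≥ |A ∖ B| — true.
(c) route 11: |A| = 6, |A ∩ B| = 4; needs |A ∩ B| > |A ∖ B| — true.
(d) route 4: |A| = 6, |A ∩ B| = 4; needs |A ∩ B| ≤ |A ∖ B| — false.
(e) route 2: |A| = 9, |A ∩ B| = 4; needs |A ∩ B| = 4 — true.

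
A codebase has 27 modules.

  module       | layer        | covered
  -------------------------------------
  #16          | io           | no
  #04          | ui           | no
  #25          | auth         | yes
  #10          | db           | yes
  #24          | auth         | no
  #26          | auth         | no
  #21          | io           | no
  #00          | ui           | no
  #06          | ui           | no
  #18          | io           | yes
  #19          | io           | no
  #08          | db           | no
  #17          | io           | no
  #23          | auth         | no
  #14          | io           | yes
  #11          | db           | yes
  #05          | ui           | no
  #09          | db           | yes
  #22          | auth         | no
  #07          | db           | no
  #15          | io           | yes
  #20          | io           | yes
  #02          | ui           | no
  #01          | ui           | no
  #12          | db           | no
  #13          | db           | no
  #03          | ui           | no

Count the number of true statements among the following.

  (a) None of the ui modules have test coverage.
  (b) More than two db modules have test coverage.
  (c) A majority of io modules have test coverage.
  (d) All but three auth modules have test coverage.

(a) ui: |A| = 7, |A ∩ B| = 0; needs A ∩ B = ∅ (|A ∩ B| = 0) — true.
(b) db: |A| = 7, |A ∩ B| = 3; needs |A ∩ B| > 2 — true.
(c) io: |A| = 8, |A ∩ B| = 4; needs |A ∩ B| > |A ∖ B| — false.
(d) auth: |A| = 5, |A ∩ B| = 1; needs |A ∖ B| = 3 — false.

2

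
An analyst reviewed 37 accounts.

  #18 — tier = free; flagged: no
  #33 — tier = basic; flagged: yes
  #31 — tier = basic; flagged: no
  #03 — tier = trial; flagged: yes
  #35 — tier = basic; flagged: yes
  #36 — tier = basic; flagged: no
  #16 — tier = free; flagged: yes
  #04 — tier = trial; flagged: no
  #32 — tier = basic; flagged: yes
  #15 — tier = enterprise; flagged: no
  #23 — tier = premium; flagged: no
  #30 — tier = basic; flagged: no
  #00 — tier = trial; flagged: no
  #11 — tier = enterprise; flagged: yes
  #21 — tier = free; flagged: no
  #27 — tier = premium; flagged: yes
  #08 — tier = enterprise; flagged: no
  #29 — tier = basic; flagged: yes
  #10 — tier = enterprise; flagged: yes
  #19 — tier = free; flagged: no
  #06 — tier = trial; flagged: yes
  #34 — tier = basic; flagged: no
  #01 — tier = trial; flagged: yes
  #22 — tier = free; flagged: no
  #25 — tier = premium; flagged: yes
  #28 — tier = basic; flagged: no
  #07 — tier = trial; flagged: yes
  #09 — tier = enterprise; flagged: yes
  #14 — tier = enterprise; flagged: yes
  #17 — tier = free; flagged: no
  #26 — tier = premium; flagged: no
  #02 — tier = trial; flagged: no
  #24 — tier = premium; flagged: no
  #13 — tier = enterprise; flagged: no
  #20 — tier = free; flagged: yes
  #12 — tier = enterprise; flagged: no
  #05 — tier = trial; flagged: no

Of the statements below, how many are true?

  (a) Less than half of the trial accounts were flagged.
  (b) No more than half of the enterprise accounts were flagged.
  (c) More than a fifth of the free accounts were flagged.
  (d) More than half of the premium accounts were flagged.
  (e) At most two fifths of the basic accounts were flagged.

2

(a) trial: |A| = 8, |A ∩ B| = 4; needs |A ∩ B| < |A ∖ B| — false.
(b) enterprise: |A| = 8, |A ∩ B| = 4; needs |A ∩ B| ≤ |A ∖ B| — true.
(c) free: |A| = 7, |A ∩ B| = 2; needs |A ∩ B| / |A| > 1/5 — true.
(d) premium: |A| = 5, |A ∩ B| = 2; needs |A ∩ B| > |A ∖ B| — false.
(e) basic: |A| = 9, |A ∩ B| = 4; needs |A ∩ B| / |A| ≤ 2/5 — false.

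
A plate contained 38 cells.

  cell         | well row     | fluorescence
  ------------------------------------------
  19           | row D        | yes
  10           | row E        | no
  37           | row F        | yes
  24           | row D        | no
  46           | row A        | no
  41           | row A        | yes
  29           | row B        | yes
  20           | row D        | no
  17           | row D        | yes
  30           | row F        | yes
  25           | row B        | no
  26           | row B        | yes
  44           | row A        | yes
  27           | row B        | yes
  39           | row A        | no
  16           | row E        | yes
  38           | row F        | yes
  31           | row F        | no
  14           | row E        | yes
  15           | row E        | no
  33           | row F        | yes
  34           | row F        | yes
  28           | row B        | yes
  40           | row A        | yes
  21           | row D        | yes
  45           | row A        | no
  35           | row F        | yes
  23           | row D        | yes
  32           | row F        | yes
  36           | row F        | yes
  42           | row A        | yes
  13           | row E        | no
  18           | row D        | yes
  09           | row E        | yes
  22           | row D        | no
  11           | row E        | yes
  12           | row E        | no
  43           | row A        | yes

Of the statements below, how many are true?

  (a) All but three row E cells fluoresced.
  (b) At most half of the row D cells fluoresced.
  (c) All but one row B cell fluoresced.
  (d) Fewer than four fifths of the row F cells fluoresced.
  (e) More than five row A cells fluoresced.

(a) row E: |A| = 8, |A ∩ B| = 4; needs |A ∖ B| = 3 — false.
(b) row D: |A| = 8, |A ∩ B| = 5; needs |A ∩ B| ≤ |A ∖ B| — false.
(c) row B: |A| = 5, |A ∩ B| = 4; needs |A ∖ B| = 1 — true.
(d) row F: |A| = 9, |A ∩ B| = 8; needs |A ∩ B| / |A| < 4/5 — false.
(e) row A: |A| = 8, |A ∩ B| = 5; needs |A ∩ B| > 5 — false.

1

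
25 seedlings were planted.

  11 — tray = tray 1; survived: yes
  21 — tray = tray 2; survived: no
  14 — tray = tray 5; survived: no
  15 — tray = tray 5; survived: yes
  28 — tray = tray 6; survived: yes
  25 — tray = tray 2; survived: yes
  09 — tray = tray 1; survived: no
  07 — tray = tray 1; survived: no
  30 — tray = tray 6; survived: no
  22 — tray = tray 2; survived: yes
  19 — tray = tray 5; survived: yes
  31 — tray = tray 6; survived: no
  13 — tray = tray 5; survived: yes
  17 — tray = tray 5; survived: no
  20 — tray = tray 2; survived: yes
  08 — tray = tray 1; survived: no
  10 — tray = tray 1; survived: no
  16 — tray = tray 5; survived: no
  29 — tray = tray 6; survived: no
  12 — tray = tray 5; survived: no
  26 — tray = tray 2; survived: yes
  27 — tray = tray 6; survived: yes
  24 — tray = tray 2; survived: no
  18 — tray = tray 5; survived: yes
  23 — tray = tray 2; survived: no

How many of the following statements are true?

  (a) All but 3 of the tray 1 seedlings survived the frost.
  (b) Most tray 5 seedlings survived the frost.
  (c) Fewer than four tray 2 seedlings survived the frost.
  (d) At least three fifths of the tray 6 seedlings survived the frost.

(a) tray 1: |A| = 5, |A ∩ B| = 1; needs |A ∖ B| = 3 — false.
(b) tray 5: |A| = 8, |A ∩ B| = 4; needs |A ∩ B| > |A ∖ B| — false.
(c) tray 2: |A| = 7, |A ∩ B| = 4; needs |A ∩ B| < 4 — false.
(d) tray 6: |A| = 5, |A ∩ B| = 2; needs |A ∩ B| / |A| ≥ 3/5 — false.

0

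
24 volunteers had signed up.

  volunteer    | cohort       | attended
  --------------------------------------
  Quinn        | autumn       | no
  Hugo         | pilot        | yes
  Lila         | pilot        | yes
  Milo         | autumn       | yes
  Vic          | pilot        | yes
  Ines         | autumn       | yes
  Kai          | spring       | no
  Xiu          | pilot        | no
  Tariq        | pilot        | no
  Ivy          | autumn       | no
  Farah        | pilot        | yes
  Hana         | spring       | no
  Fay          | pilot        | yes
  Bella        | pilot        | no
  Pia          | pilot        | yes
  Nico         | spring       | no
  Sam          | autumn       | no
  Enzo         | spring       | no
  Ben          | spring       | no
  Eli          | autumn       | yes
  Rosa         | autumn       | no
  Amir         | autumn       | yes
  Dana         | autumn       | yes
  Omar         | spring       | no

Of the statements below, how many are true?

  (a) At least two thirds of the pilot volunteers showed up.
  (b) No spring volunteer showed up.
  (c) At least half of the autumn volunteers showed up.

3

(a) pilot: |A| = 9, |A ∩ B| = 6; needs |A ∩ B| / |A| ≥ 2/3 — true.
(b) spring: |A| = 6, |A ∩ B| = 0; needs A ∩ B = ∅ (|A ∩ B| = 0) — true.
(c) autumn: |A| = 9, |A ∩ B| = 5; needs |A ∩ B| ≥ |A ∖ B| — true.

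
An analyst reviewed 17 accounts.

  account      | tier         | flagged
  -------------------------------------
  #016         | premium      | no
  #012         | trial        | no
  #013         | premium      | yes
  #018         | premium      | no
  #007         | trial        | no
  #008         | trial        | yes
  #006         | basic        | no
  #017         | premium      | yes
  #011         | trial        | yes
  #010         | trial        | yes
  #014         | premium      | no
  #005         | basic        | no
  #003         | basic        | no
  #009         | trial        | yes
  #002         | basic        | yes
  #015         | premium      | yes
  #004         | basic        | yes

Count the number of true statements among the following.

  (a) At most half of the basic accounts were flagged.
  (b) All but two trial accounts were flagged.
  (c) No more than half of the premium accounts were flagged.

3

(a) basic: |A| = 5, |A ∩ B| = 2; needs |A ∩ B| ≤ |A ∖ B| — true.
(b) trial: |A| = 6, |A ∩ B| = 4; needs |A ∖ B| = 2 — true.
(c) premium: |A| = 6, |A ∩ B| = 3; needs |A ∩ B| ≤ |A ∖ B| — true.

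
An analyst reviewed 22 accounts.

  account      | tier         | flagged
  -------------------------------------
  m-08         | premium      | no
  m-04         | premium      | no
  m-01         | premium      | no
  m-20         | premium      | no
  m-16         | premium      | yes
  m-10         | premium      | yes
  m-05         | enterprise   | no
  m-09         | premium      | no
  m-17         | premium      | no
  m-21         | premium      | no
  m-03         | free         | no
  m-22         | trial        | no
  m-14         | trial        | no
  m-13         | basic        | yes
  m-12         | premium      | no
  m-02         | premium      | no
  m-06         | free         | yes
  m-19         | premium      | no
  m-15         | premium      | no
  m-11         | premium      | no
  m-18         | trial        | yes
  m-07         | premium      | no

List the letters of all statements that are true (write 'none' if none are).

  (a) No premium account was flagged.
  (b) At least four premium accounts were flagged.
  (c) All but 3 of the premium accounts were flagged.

none

|A| = 15, |A ∩ B| = 2, |A ∖ B| = 13.
(a) A ∩ B = ∅ (|A ∩ B| = 0): fails.
(b) |A ∩ B| ≥ 4: fails.
(c) |A ∖ B| = 3: fails.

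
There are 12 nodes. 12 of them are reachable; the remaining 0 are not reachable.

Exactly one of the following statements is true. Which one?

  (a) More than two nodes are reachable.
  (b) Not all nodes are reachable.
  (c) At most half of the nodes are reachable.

(a)

|A| = 12, |A ∩ B| = 12, |A ∖ B| = 0.
(a) requires |A ∩ B| > 2: true.
(b) requires A ⊄ B (|A ∖ B| ≥ 1): false.
(c) requires |A ∩ B| ≤ |A ∖ B|: false.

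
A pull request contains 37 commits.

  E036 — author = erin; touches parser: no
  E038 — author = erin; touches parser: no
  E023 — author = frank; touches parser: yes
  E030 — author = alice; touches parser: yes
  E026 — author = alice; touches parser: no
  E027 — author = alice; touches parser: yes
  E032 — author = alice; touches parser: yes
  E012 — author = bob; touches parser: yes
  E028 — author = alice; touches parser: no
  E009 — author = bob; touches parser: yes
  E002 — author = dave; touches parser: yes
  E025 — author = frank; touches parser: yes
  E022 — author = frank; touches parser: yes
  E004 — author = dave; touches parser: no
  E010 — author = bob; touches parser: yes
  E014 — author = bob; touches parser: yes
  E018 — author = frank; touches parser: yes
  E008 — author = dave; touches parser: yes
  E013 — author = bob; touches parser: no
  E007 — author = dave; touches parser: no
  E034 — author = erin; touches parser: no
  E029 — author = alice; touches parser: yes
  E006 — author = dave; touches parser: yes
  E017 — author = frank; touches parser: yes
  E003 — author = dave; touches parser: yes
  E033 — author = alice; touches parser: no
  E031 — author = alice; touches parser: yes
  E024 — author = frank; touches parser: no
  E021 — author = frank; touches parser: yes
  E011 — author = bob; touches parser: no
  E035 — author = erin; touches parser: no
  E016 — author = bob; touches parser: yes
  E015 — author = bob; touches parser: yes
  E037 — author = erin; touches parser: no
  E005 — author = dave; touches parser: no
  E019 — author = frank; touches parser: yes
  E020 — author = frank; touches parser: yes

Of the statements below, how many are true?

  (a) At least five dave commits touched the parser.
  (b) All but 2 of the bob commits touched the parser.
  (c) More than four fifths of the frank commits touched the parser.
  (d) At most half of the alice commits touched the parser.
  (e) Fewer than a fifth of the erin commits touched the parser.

3

(a) dave: |A| = 7, |A ∩ B| = 4; needs |A ∩ B| ≥ 5 — false.
(b) bob: |A| = 8, |A ∩ B| = 6; needs |A ∖ B| = 2 — true.
(c) frank: |A| = 9, |A ∩ B| = 8; needs |A ∩ B| / |A| > 4/5 — true.
(d) alice: |A| = 8, |A ∩ B| = 5; needs |A ∩ B| ≤ |A ∖ B| — false.
(e) erin: |A| = 5, |A ∩ B| = 0; needs |A ∩ B| / |A| < 1/5 — true.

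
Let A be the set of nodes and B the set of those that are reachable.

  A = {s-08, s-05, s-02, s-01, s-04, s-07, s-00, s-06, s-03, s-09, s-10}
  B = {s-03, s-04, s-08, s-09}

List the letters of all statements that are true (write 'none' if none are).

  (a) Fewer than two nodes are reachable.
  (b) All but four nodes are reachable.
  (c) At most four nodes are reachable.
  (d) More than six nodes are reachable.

|A| = 11, |A ∩ B| = 4, |A ∖ B| = 7.
(a) |A ∩ B| < 2: fails.
(b) |A ∖ B| = 4: fails.
(c) |A ∩ B| ≤ 4: holds.
(d) |A ∩ B| > 6: fails.

(c)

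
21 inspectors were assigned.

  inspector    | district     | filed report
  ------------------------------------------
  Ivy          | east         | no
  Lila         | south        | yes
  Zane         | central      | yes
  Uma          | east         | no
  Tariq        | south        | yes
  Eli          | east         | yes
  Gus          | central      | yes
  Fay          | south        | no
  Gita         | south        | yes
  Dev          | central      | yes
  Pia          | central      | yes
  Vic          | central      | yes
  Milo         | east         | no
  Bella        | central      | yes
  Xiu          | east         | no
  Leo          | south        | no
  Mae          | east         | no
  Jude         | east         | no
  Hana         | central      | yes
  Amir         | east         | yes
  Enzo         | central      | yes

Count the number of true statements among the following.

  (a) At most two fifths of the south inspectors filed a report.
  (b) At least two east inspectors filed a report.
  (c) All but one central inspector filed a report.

1

(a) south: |A| = 5, |A ∩ B| = 3; needs |A ∩ B| / |A| ≤ 2/5 — false.
(b) east: |A| = 8, |A ∩ B| = 2; needs |A ∩ B| ≥ 2 — true.
(c) central: |A| = 8, |A ∩ B| = 8; needs |A ∖ B| = 1 — false.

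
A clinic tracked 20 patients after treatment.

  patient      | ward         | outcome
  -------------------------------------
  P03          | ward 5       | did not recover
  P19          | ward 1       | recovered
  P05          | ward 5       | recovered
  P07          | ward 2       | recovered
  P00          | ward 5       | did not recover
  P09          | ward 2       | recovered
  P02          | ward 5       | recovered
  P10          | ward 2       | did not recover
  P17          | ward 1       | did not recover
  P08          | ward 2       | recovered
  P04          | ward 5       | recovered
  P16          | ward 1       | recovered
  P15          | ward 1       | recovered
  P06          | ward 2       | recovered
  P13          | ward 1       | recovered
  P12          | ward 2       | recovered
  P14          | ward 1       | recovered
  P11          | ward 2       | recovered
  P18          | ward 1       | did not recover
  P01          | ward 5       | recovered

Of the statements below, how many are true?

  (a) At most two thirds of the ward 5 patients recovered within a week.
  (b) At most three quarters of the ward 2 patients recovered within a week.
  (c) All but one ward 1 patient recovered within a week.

1

(a) ward 5: |A| = 6, |A ∩ B| = 4; needs |A ∩ B| / |A| ≤ 2/3 — true.
(b) ward 2: |A| = 7, |A ∩ B| = 6; needs |A ∩ B| / |A| ≤ 3/4 — false.
(c) ward 1: |A| = 7, |A ∩ B| = 5; needs |A ∖ B| = 1 — false.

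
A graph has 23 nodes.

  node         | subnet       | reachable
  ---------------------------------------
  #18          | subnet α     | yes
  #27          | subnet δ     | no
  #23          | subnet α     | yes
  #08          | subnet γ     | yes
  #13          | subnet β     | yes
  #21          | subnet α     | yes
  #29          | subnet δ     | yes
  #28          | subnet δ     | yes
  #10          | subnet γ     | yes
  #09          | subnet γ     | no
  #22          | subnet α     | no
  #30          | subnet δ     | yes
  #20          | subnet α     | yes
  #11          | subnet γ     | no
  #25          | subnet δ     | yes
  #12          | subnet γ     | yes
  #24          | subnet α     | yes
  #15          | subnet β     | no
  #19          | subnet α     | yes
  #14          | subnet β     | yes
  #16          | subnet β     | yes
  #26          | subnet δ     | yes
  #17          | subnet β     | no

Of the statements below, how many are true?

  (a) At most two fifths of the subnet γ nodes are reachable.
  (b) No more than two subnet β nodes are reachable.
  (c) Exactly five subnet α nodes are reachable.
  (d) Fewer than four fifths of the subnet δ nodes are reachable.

0

(a) subnet γ: |A| = 5, |A ∩ B| = 3; needs |A ∩ B| / |A| ≤ 2/5 — false.
(b) subnet β: |A| = 5, |A ∩ B| = 3; needs |A ∩ B| ≤ 2 — false.
(c) subnet α: |A| = 7, |A ∩ B| = 6; needs |A ∩ B| = 5 — false.
(d) subnet δ: |A| = 6, |A ∩ B| = 5; needs |A ∩ B| / |A| < 4/5 — false.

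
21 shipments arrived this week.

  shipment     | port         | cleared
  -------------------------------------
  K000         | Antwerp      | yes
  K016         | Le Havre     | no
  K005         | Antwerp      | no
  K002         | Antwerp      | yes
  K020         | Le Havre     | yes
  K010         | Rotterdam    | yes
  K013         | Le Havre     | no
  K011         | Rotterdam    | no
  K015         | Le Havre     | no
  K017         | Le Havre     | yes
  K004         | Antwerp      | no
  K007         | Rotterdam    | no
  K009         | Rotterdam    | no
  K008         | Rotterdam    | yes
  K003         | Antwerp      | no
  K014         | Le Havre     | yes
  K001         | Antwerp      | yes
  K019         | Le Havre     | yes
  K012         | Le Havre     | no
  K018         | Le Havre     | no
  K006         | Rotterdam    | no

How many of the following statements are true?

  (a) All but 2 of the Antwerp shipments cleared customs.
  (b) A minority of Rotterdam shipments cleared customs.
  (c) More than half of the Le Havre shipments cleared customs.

(a) Antwerp: |A| = 6, |A ∩ B| = 3; needs |A ∖ B| = 2 — false.
(b) Rotterdam: |A| = 6, |A ∩ B| = 2; needs |A ∩ B| < |A ∖ B| — true.
(c) Le Havre: |A| = 9, |A ∩ B| = 4; needs |A ∩ B| > |A ∖ B| — false.

1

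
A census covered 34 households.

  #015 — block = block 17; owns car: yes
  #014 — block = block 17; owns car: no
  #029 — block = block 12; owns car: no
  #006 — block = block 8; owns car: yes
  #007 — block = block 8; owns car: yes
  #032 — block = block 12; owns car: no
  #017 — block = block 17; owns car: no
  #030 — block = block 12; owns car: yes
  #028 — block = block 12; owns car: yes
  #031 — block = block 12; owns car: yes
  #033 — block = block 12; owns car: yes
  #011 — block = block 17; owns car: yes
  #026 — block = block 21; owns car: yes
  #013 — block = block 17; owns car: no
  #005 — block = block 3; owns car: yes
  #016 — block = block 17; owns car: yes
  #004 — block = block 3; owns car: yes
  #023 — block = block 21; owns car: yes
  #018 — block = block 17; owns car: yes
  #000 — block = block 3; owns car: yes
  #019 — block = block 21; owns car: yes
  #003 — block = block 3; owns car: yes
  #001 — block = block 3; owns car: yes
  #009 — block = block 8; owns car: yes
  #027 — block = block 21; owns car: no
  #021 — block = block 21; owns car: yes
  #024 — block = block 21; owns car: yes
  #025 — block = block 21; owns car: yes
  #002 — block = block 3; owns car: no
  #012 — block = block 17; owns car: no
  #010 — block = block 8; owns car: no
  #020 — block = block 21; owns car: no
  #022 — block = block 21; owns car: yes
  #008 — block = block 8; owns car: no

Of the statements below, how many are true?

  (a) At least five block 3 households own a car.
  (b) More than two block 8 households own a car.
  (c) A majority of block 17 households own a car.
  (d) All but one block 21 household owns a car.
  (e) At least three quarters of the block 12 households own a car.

(a) block 3: |A| = 6, |A ∩ B| = 5; needs |A ∩ B| ≥ 5 — true.
(b) block 8: |A| = 5, |A ∩ B| = 3; needs |A ∩ B| > 2 — true.
(c) block 17: |A| = 8, |A ∩ B| = 4; needs |A ∩ B| > |A ∖ B| — false.
(d) block 21: |A| = 9, |A ∩ B| = 7; needs |A ∖ B| = 1 — false.
(e) block 12: |A| = 6, |A ∩ B| = 4; needs |A ∩ B| / |A| ≥ 3/4 — false.

2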